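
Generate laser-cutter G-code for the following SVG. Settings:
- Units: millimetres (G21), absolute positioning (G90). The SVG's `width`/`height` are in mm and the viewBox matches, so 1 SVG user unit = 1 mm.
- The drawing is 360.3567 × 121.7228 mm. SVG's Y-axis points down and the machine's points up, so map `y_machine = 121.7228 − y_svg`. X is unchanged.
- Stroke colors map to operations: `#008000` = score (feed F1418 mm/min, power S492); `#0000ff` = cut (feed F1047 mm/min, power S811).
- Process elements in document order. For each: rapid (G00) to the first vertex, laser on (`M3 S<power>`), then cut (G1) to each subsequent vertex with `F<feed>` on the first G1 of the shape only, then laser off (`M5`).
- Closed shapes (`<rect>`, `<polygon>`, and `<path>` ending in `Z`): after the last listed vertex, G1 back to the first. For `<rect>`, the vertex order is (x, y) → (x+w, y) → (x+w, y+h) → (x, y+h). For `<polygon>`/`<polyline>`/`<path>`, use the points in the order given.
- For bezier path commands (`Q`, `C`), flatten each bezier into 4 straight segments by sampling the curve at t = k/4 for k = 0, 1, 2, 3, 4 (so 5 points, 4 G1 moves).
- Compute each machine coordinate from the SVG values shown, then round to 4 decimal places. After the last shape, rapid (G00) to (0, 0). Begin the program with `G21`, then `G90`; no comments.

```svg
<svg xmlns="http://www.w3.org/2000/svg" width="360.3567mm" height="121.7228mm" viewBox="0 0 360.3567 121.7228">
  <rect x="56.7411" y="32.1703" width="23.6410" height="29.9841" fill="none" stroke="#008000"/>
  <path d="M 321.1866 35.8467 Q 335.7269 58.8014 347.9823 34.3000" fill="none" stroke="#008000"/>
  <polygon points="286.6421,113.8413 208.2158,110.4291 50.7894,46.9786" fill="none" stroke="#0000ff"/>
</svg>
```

Since the viewBox matches the mm dimensions, user units are millimetres directly. The only transform is the Y-flip y_m = 121.7228 − y_svg.

Shape 1 is a rectangle drawn with `<rect>`. Its stroke #008000 means score at S492, F1418. After flipping Y the toolpath is (56.7411,89.5525) → (80.3821,89.5525) → (80.3821,59.5684) → (56.7411,59.5684) → (56.7411,89.5525), returning to the start.

Shape 2 is a quadratic bezier drawn with `<path>`. Its stroke #008000 means score at S492, F1418. After flipping Y the toolpath is (321.1866,85.8761) → (328.3139,77.3648) → (335.1557,74.7854) → (341.7118,78.1381) → (347.9823,87.4228).

Shape 3 is a closed polygon drawn with `<polygon>`. Its stroke #0000ff means cut at S811, F1047. After flipping Y the toolpath is (286.6421,7.8815) → (208.2158,11.2937) → (50.7894,74.7442) → (286.6421,7.8815), returning to the start.

G21
G90
G00 X56.7411 Y89.5525
M3 S492
G1 X80.3821 Y89.5525 F1418
G1 X80.3821 Y59.5684
G1 X56.7411 Y59.5684
G1 X56.7411 Y89.5525
M5
G00 X321.1866 Y85.8761
M3 S492
G1 X328.3139 Y77.3648 F1418
G1 X335.1557 Y74.7854
G1 X341.7118 Y78.1381
G1 X347.9823 Y87.4228
M5
G00 X286.6421 Y7.8815
M3 S811
G1 X208.2158 Y11.2937 F1047
G1 X50.7894 Y74.7442
G1 X286.6421 Y7.8815
M5
G00 X0.0000 Y0.0000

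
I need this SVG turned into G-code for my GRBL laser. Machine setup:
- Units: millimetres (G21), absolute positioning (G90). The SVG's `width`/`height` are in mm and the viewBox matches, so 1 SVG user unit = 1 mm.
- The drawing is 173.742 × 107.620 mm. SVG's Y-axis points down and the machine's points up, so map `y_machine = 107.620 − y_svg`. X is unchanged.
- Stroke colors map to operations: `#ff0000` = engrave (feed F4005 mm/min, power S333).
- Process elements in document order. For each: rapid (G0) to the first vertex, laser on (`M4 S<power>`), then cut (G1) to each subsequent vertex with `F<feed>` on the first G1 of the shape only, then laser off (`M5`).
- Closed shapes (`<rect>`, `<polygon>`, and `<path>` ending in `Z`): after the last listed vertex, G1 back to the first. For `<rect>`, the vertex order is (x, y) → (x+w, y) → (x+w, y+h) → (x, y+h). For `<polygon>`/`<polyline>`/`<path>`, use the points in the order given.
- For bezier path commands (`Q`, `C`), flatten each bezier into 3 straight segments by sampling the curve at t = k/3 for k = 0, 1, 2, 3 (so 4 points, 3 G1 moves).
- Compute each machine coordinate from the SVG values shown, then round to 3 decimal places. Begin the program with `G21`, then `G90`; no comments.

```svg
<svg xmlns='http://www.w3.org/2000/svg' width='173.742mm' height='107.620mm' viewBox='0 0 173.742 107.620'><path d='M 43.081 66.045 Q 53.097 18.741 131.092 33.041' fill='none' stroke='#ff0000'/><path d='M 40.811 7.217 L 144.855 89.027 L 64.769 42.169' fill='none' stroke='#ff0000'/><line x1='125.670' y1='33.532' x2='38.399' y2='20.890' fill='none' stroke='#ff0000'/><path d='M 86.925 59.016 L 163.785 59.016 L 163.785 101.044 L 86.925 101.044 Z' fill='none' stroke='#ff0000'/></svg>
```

G21
G90
G0 X43.081 Y41.575
M4 S333
G1 X57.312 Y66.266 F4005
G1 X86.649 Y77.267
G1 X131.092 Y74.579
M5
G0 X40.811 Y100.403
M4 S333
G1 X144.855 Y18.593 F4005
G1 X64.769 Y65.451
M5
G0 X125.670 Y74.088
M4 S333
G1 X38.399 Y86.730 F4005
M5
G0 X86.925 Y48.604
M4 S333
G1 X163.785 Y48.604 F4005
G1 X163.785 Y6.576
G1 X86.925 Y6.576
G1 X86.925 Y48.604
M5

viewBox `0 0 173.742 107.620` with mm width/height → 1 unit = 1 mm. Flip: y_m = 107.620 − y_svg.

**Shape 1** — `<path>` quadratic bezier, stroke `#ff0000` → engrave (S333, F4005). Control points (SVG): P0=(43.081,66.045), P1=(53.097,18.741), P2=(131.092,33.041); sampled at t=k/3. Machine vertices: (43.081,41.575) → (57.312,66.266) → (86.649,77.267) → (131.092,74.579). Open path.

**Shape 2** — `<path>` open polyline, stroke `#ff0000` → engrave (S333, F4005). Machine vertices: (40.811,100.403) → (144.855,18.593) → (64.769,65.451). Open path.

**Shape 3** — `<line>` line segment, stroke `#ff0000` → engrave (S333, F4005). Machine vertices: (125.670,74.088) → (38.399,86.730). Open path.

**Shape 4** — `<path>` rectangle, stroke `#ff0000` → engrave (S333, F4005). Machine vertices: (86.925,48.604) → (163.785,48.604) → (163.785,6.576) → (86.925,6.576) → (86.925,48.604). Closed: final G1 returns to the first vertex.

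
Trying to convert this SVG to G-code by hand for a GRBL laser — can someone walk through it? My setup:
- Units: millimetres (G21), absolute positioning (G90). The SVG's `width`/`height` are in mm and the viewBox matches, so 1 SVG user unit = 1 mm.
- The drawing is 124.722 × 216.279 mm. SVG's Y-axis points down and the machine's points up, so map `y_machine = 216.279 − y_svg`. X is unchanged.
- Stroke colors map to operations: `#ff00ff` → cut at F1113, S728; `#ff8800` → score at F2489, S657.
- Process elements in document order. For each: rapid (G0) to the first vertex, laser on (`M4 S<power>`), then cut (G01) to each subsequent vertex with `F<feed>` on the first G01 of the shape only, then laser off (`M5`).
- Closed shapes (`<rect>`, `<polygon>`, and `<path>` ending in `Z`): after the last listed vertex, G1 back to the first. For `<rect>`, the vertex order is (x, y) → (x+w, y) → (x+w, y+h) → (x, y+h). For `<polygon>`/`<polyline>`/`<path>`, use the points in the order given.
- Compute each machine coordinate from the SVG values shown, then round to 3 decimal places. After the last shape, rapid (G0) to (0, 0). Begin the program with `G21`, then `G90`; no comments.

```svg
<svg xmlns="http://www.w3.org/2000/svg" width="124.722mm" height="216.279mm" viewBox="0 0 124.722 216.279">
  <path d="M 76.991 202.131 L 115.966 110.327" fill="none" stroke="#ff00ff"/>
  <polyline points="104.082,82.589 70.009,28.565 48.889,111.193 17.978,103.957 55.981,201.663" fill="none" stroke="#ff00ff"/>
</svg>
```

G21
G90
G0 X76.991 Y14.148
M4 S728
G01 X115.966 Y105.952 F1113
M5
G0 X104.082 Y133.690
M4 S728
G01 X70.009 Y187.714 F1113
G01 X48.889 Y105.086
G01 X17.978 Y112.322
G01 X55.981 Y14.616
M5
G0 X0.000 Y0.000

viewBox `0 0 124.722 216.279` with mm width/height → 1 unit = 1 mm. Flip: y_m = 216.279 − y_svg.

**Shape 1** — `<path>` line segment, stroke `#ff00ff` → cut (S728, F1113). Machine vertices: (76.991,14.148) → (115.966,105.952). Open path.

**Shape 2** — `<polyline>` open polyline, stroke `#ff00ff` → cut (S728, F1113). Machine vertices: (104.082,133.690) → (70.009,187.714) → (48.889,105.086) → (17.978,112.322) → (55.981,14.616). Open path.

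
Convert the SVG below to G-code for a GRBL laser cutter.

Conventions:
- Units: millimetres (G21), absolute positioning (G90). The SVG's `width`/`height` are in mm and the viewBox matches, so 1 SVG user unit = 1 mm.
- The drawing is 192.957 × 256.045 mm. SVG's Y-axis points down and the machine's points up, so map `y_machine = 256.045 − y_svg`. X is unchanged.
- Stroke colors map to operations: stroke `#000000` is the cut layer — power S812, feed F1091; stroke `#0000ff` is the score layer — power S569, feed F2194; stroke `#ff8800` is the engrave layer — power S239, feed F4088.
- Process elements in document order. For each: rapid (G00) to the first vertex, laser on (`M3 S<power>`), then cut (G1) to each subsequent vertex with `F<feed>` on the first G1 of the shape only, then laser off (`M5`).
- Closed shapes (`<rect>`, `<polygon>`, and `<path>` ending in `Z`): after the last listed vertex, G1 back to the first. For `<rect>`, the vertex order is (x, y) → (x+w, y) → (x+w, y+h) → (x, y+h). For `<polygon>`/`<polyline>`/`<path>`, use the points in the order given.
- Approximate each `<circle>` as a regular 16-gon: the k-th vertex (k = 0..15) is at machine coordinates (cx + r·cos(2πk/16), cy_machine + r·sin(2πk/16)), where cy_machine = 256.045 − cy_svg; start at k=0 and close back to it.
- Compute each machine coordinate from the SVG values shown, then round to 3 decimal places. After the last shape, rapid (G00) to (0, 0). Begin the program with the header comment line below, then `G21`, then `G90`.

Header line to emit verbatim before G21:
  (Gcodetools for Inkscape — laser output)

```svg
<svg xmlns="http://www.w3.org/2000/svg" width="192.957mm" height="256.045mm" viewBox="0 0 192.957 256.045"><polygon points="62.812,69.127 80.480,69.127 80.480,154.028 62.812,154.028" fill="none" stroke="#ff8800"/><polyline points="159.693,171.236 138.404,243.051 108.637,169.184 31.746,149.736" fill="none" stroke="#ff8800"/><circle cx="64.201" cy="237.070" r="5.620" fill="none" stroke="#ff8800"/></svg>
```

viewBox `0 0 192.957 256.045` with mm width/height → 1 unit = 1 mm. Flip: y_m = 256.045 − y_svg.

**Shape 1** — `<polygon>` rectangle, stroke `#ff8800` → engrave (S239, F4088). Machine vertices: (62.812,186.918) → (80.480,186.918) → (80.480,102.017) → (62.812,102.017) → (62.812,186.918). Closed: final G1 returns to the first vertex.

**Shape 2** — `<polyline>` open polyline, stroke `#ff8800` → engrave (S239, F4088). Machine vertices: (159.693,84.809) → (138.404,12.994) → (108.637,86.861) → (31.746,106.309). Open path.

**Shape 3** — `<circle>` circle, stroke `#ff8800` → engrave (S239, F4088). Machine vertices: (69.821,18.975) → (69.393,21.126) → (68.175,22.949) → (66.352,24.167) → (64.201,24.595) → (62.050,24.167) → (60.227,22.949) → (59.009,21.126) → (58.581,18.975) → (59.009,16.824) → (60.227,15.001) → (62.050,13.783) → (64.201,13.355) → (66.352,13.783) → (68.175,15.001) → (69.393,16.824) → (69.821,18.975). Closed: final G1 returns to the first vertex.

(Gcodetools for Inkscape — laser output)
G21
G90
G00 X62.812 Y186.918
M3 S239
G1 X80.480 Y186.918 F4088
G1 X80.480 Y102.017
G1 X62.812 Y102.017
G1 X62.812 Y186.918
M5
G00 X159.693 Y84.809
M3 S239
G1 X138.404 Y12.994 F4088
G1 X108.637 Y86.861
G1 X31.746 Y106.309
M5
G00 X69.821 Y18.975
M3 S239
G1 X69.393 Y21.126 F4088
G1 X68.175 Y22.949
G1 X66.352 Y24.167
G1 X64.201 Y24.595
G1 X62.050 Y24.167
G1 X60.227 Y22.949
G1 X59.009 Y21.126
G1 X58.581 Y18.975
G1 X59.009 Y16.824
G1 X60.227 Y15.001
G1 X62.050 Y13.783
G1 X64.201 Y13.355
G1 X66.352 Y13.783
G1 X68.175 Y15.001
G1 X69.393 Y16.824
G1 X69.821 Y18.975
M5
G00 X0.000 Y0.000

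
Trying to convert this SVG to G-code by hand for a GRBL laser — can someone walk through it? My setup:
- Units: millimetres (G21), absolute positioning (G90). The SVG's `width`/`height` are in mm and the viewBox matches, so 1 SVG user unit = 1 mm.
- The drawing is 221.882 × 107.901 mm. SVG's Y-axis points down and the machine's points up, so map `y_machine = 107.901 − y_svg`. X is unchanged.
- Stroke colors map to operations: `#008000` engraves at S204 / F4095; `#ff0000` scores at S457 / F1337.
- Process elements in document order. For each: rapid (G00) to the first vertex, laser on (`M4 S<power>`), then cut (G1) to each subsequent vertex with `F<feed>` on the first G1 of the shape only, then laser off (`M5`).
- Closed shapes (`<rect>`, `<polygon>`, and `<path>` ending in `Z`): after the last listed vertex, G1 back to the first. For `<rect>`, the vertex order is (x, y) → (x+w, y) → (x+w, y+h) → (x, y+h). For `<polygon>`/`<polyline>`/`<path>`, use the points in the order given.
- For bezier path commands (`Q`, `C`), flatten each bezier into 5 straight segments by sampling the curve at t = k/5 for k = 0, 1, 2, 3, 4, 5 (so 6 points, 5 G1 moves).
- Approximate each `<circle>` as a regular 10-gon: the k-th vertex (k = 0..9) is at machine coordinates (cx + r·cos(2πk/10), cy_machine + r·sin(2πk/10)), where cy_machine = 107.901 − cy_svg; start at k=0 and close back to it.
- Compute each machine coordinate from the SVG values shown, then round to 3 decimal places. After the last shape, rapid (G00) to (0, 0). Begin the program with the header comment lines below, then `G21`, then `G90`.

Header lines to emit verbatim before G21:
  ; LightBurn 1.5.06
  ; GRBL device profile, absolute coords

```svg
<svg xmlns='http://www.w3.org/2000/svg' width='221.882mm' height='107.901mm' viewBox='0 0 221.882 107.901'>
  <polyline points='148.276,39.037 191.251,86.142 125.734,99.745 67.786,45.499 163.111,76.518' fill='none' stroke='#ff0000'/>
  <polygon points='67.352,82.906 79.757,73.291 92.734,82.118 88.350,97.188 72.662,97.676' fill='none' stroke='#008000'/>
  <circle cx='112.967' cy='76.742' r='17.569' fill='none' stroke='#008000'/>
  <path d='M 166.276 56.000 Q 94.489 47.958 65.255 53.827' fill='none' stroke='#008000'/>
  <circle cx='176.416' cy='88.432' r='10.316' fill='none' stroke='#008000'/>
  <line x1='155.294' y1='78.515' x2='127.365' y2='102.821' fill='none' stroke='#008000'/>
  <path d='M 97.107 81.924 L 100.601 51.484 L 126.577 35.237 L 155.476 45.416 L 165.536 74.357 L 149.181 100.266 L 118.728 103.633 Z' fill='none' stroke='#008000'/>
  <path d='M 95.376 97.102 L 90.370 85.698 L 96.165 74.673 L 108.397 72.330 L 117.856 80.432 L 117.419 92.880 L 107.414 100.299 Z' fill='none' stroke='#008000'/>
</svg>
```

; LightBurn 1.5.06
; GRBL device profile, absolute coords
G21
G90
G00 X148.276 Y68.864
M4 S457
G1 X191.251 Y21.759 F1337
G1 X125.734 Y8.156
G1 X67.786 Y62.402
G1 X163.111 Y31.383
M5
G00 X67.352 Y24.995
M4 S204
G1 X79.757 Y34.610 F4095
G1 X92.734 Y25.783
G1 X88.350 Y10.713
G1 X72.662 Y10.225
G1 X67.352 Y24.995
M5
G00 X130.536 Y31.159
M4 S204
G1 X127.181 Y41.486 F4095
G1 X118.396 Y47.868
G1 X107.538 Y47.868
G1 X98.753 Y41.486
G1 X95.398 Y31.159
G1 X98.753 Y20.832
G1 X107.538 Y14.450
G1 X118.396 Y14.450
G1 X127.181 Y20.832
G1 X130.536 Y31.159
M5
G00 X166.276 Y51.901
M4 S204
G1 X139.263 Y54.561 F4095
G1 X115.655 Y56.109
G1 X95.451 Y56.543
G1 X78.651 Y55.865
G1 X65.255 Y54.074
M5
G00 X186.732 Y19.469
M4 S204
G1 X184.762 Y25.533 F4095
G1 X179.604 Y29.280
G1 X173.228 Y29.280
G1 X168.070 Y25.533
G1 X166.100 Y19.469
G1 X168.070 Y13.405
G1 X173.228 Y9.658
G1 X179.604 Y9.658
G1 X184.762 Y13.405
G1 X186.732 Y19.469
M5
G00 X155.294 Y29.386
M4 S204
G1 X127.365 Y5.080 F4095
M5
G00 X97.107 Y25.977
M4 S204
G1 X100.601 Y56.417 F4095
G1 X126.577 Y72.664
G1 X155.476 Y62.485
G1 X165.536 Y33.544
G1 X149.181 Y7.635
G1 X118.728 Y4.268
G1 X97.107 Y25.977
M5
G00 X95.376 Y10.799
M4 S204
G1 X90.370 Y22.203 F4095
G1 X96.165 Y33.228
G1 X108.397 Y35.571
G1 X117.856 Y27.469
G1 X117.419 Y15.021
G1 X107.414 Y7.602
G1 X95.376 Y10.799
M5
G00 X0.000 Y0.000

1 u = 1 mm; y_m = 107.901 − y.

[1] `<polyline>` open polyline, #ff0000→score S457 F1337: (148.276,68.864) → (191.251,21.759) → (125.734,8.156) → (67.786,62.402) → (163.111,31.383)

[2] `<polygon>` regular polygon, #008000→engrave S204 F4095: (67.352,24.995) → (79.757,34.610) → (92.734,25.783) → (88.350,10.713) → (72.662,10.225) → (67.352,24.995) (closed)

[3] `<circle>` circle, #008000→engrave S204 F4095: (130.536,31.159) → (127.181,41.486) → (118.396,47.868) → (107.538,47.868) → (98.753,41.486) → (95.398,31.159) → (98.753,20.832) → (107.538,14.450) → (118.396,14.450) → (127.181,20.832) → (130.536,31.159) (closed)

[4] `<path>` quadratic bezier, #008000→engrave S204 F4095: (166.276,51.901) → (139.263,54.561) → (115.655,56.109) → (95.451,56.543) → (78.651,55.865) → (65.255,54.074)

[5] `<circle>` circle, #008000→engrave S204 F4095: (186.732,19.469) → (184.762,25.533) → (179.604,29.280) → (173.228,29.280) → (168.070,25.533) → (166.100,19.469) → (168.070,13.405) → (173.228,9.658) → (179.604,9.658) → (184.762,13.405) → (186.732,19.469) (closed)

[6] `<line>` line segment, #008000→engrave S204 F4095: (155.294,29.386) → (127.365,5.080)

[7] `<path>` regular polygon, #008000→engrave S204 F4095: (97.107,25.977) → (100.601,56.417) → (126.577,72.664) → (155.476,62.485) → (165.536,33.544) → (149.181,7.635) → (118.728,4.268) → (97.107,25.977) (closed)

[8] `<path>` regular polygon, #008000→engrave S204 F4095: (95.376,10.799) → (90.370,22.203) → (96.165,33.228) → (108.397,35.571) → (117.856,27.469) → (117.419,15.021) → (107.414,7.602) → (95.376,10.799) (closed)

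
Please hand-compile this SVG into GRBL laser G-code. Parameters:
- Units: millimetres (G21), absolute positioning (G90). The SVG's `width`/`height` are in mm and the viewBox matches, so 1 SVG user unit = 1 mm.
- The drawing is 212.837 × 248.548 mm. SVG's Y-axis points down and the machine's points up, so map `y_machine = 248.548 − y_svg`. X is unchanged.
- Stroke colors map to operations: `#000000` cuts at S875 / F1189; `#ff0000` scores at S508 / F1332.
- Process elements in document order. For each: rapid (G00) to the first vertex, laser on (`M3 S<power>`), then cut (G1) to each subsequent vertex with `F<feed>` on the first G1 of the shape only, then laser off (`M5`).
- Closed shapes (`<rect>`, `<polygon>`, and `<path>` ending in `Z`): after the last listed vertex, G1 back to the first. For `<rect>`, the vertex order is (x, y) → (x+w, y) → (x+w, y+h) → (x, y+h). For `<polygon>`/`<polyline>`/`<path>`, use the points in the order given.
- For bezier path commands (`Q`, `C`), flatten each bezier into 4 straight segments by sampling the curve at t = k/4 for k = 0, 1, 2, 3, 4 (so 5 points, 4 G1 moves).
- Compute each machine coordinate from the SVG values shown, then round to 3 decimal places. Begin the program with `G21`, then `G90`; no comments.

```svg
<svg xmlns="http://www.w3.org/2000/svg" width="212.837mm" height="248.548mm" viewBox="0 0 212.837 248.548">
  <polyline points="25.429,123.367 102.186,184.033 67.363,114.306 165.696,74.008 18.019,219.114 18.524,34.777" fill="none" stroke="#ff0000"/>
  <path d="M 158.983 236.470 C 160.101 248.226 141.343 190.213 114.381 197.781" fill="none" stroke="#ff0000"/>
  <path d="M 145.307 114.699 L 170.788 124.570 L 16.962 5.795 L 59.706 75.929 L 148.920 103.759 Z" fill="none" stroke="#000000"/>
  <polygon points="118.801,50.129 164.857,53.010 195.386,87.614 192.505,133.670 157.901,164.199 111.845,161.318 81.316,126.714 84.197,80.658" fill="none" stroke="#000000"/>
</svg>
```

G21
G90
G00 X25.429 Y125.181
M3 S508
G1 X102.186 Y64.515 F1332
G1 X67.363 Y134.242
G1 X165.696 Y174.540
G1 X18.019 Y29.434
G1 X18.524 Y213.771
M5
G00 X158.983 Y12.078
M3 S508
G1 X156.277 Y14.228 F1332
G1 X147.212 Y29.852
G1 X132.882 Y46.261
G1 X114.381 Y50.767
M5
G00 X145.307 Y133.849
M3 S875
G1 X170.788 Y123.978 F1189
G1 X16.962 Y242.753
G1 X59.706 Y172.619
G1 X148.920 Y144.789
G1 X145.307 Y133.849
M5
G00 X118.801 Y198.419
M3 S875
G1 X164.857 Y195.538 F1189
G1 X195.386 Y160.934
G1 X192.505 Y114.878
G1 X157.901 Y84.349
G1 X111.845 Y87.230
G1 X81.316 Y121.834
G1 X84.197 Y167.890
G1 X118.801 Y198.419
M5

Since the viewBox matches the mm dimensions, user units are millimetres directly. The only transform is the Y-flip y_m = 248.548 − y_svg.

Shape 1 is a open polyline drawn with `<polyline>`. Its stroke #ff0000 means score at S508, F1332. After flipping Y the toolpath is (25.429,125.181) → (102.186,64.515) → (67.363,134.242) → (165.696,174.540) → (18.019,29.434) → (18.524,213.771).

Shape 2 is a cubic bezier drawn with `<path>`. Its stroke #ff0000 means score at S508, F1332. After flipping Y the toolpath is (158.983,12.078) → (156.277,14.228) → (147.212,29.852) → (132.882,46.261) → (114.381,50.767).

Shape 3 is a closed polygon drawn with `<path>`. Its stroke #000000 means cut at S875, F1189. After flipping Y the toolpath is (145.307,133.849) → (170.788,123.978) → (16.962,242.753) → (59.706,172.619) → (148.920,144.789) → (145.307,133.849), returning to the start.

Shape 4 is a regular polygon drawn with `<polygon>`. Its stroke #000000 means cut at S875, F1189. After flipping Y the toolpath is (118.801,198.419) → (164.857,195.538) → (195.386,160.934) → (192.505,114.878) → (157.901,84.349) → (111.845,87.230) → (81.316,121.834) → (84.197,167.890) → (118.801,198.419), returning to the start.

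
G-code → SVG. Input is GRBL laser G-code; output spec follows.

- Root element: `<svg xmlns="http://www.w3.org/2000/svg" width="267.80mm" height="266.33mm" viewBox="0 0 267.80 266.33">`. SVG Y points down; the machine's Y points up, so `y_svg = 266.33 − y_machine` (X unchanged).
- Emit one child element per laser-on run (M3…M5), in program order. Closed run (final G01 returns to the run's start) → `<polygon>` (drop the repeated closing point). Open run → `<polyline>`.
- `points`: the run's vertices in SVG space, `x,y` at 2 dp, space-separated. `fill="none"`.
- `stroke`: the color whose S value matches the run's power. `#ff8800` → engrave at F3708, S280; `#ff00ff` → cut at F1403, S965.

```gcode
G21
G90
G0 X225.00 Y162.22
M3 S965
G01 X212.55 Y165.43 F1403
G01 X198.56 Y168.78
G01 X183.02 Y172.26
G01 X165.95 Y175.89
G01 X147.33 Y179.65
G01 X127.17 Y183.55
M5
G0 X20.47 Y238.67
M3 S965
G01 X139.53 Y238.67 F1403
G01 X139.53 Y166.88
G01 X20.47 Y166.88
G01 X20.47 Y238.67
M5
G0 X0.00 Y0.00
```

<svg xmlns="http://www.w3.org/2000/svg" width="267.80mm" height="266.33mm" viewBox="0 0 267.80 266.33">
  <polyline points="225.00,104.11 212.55,100.90 198.56,97.55 183.02,94.07 165.95,90.44 147.33,86.68 127.17,82.78" fill="none" stroke="#ff00ff"/>
  <polygon points="20.47,27.66 139.53,27.66 139.53,99.45 20.47,99.45" fill="none" stroke="#ff00ff"/>
</svg>

y_svg = 266.33 − y_m. Every run uses S965, so all elements get stroke `#ff00ff` (cut).

[1] open run; points: 225.00,104.11 212.55,100.90 198.56,97.55 183.02,94.07 165.95,90.44 147.33,86.68 127.17,82.78

[2] closed run; points: 20.47,27.66 139.53,27.66 139.53,99.45 20.47,99.45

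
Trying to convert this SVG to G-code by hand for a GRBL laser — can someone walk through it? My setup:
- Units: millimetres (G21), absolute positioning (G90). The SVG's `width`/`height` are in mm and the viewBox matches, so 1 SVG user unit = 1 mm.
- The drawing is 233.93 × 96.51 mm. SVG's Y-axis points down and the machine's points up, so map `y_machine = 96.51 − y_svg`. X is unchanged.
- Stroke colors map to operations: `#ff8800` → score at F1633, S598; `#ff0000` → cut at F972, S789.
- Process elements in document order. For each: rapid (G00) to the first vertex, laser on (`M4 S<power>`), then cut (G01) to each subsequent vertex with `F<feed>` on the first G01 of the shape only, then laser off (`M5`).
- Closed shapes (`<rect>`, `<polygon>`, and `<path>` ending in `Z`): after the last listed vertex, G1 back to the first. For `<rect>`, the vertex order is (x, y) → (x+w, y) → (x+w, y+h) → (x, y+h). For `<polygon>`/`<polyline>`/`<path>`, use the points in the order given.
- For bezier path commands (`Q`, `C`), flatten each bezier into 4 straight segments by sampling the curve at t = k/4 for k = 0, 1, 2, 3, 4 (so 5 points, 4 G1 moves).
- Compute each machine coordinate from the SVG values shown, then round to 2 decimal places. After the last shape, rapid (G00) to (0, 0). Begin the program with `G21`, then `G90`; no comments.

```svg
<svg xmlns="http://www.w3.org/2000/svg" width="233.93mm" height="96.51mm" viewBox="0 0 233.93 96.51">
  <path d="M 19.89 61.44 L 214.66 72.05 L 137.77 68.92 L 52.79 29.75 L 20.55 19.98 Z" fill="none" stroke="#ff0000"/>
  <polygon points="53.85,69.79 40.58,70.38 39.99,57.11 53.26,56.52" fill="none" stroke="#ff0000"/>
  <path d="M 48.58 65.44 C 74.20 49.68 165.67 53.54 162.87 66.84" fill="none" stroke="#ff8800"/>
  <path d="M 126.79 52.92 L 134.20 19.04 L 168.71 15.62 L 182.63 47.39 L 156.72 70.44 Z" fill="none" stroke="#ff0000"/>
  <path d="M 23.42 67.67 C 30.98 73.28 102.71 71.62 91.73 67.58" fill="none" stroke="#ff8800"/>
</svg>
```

viewBox `0 0 233.93 96.51` with mm width/height → 1 unit = 1 mm. Flip: y_m = 96.51 − y_svg.

**Shape 1** — `<path>` closed polygon, stroke `#ff0000` → cut (S789, F972). Machine vertices: (19.89,35.07) → (214.66,24.46) → (137.77,27.59) → (52.79,66.76) → (20.55,76.53) → (19.89,35.07). Closed: final G1 returns to the first vertex.

**Shape 2** — `<polygon>` regular polygon, stroke `#ff0000` → cut (S789, F972). Machine vertices: (53.85,26.72) → (40.58,26.13) → (39.99,39.40) → (53.26,39.99) → (53.85,26.72). Closed: final G1 returns to the first vertex.

**Shape 3** — `<path>` cubic bezier, stroke `#ff8800` → score (S598, F1633). Control points (SVG): P0=(48.58,65.44), P1=(74.20,49.68), P2=(165.67,53.54), P3=(162.87,66.84); sampled at t=k/4. Machine vertices: (48.58,31.07) → (77.64,39.37) → (116.38,41.27) → (149.80,37.72) → (162.87,29.67). Open path.

**Shape 4** — `<path>` regular polygon, stroke `#ff0000` → cut (S789, F972). Machine vertices: (126.79,43.59) → (134.20,77.47) → (168.71,80.89) → (182.63,49.12) → (156.72,26.07) → (126.79,43.59). Closed: final G1 returns to the first vertex.

**Shape 5** — `<path>` cubic bezier, stroke `#ff8800` → score (S598, F1633). Control points (SVG): P0=(23.42,67.67), P1=(30.98,73.28), P2=(102.71,71.62), P3=(91.73,67.58); sampled at t=k/4. Machine vertices: (23.42,28.84) → (38.83,25.92) → (64.53,25.27) → (86.75,26.42) → (91.73,28.93). Open path.

G21
G90
G00 X19.89 Y35.07
M4 S789
G01 X214.66 Y24.46 F972
G01 X137.77 Y27.59
G01 X52.79 Y66.76
G01 X20.55 Y76.53
G01 X19.89 Y35.07
M5
G00 X53.85 Y26.72
M4 S789
G01 X40.58 Y26.13 F972
G01 X39.99 Y39.40
G01 X53.26 Y39.99
G01 X53.85 Y26.72
M5
G00 X48.58 Y31.07
M4 S598
G01 X77.64 Y39.37 F1633
G01 X116.38 Y41.27
G01 X149.80 Y37.72
G01 X162.87 Y29.67
M5
G00 X126.79 Y43.59
M4 S789
G01 X134.20 Y77.47 F972
G01 X168.71 Y80.89
G01 X182.63 Y49.12
G01 X156.72 Y26.07
G01 X126.79 Y43.59
M5
G00 X23.42 Y28.84
M4 S598
G01 X38.83 Y25.92 F1633
G01 X64.53 Y25.27
G01 X86.75 Y26.42
G01 X91.73 Y28.93
M5
G00 X0.00 Y0.00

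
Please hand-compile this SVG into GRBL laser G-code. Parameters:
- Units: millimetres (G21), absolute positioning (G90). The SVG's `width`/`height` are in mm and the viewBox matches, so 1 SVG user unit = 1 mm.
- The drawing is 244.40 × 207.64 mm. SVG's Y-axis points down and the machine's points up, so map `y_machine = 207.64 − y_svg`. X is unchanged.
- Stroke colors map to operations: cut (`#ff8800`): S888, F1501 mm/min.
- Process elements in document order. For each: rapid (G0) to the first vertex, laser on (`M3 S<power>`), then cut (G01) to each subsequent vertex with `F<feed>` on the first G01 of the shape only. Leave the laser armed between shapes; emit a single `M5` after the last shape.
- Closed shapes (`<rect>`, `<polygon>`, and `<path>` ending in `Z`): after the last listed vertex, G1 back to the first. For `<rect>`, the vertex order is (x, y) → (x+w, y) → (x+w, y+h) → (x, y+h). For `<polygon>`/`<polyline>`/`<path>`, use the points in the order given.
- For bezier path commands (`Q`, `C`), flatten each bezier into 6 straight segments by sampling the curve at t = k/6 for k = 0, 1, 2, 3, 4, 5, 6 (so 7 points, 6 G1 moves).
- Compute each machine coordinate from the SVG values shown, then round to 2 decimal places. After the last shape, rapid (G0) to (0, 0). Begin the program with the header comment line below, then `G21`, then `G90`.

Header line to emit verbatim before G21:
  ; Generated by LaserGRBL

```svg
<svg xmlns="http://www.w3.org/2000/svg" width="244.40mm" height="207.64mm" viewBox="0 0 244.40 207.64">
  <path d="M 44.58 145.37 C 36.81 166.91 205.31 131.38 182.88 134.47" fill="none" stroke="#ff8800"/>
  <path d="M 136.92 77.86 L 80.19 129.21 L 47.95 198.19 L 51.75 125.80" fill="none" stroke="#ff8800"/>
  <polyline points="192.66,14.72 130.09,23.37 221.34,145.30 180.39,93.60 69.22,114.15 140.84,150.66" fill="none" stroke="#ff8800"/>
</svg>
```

; Generated by LaserGRBL
G21
G90
G0 X44.58 Y62.27
M3 S888
G01 X53.68 Y55.81 F1501
G01 X81.97 Y56.21
G01 X119.23 Y60.80
G01 X155.27 Y66.93
G01 X179.88 Y71.94
G01 X182.88 Y73.17
G0 X136.92 Y129.78
M3 S888
G01 X80.19 Y78.43 F1501
G01 X47.95 Y9.45
G01 X51.75 Y81.84
G0 X192.66 Y192.92
M3 S888
G01 X130.09 Y184.27 F1501
G01 X221.34 Y62.34
G01 X180.39 Y114.04
G01 X69.22 Y93.49
G01 X140.84 Y56.98
M5
G0 X0.00 Y0.00

viewBox `0 0 244.40 207.64` with mm width/height → 1 unit = 1 mm. Flip: y_m = 207.64 − y_svg.

**Shape 1** — `<path>` cubic bezier, stroke `#ff8800` → cut (S888, F1501). Control points (SVG): P0=(44.58,145.37), P1=(36.81,166.91), P2=(205.31,131.38), P3=(182.88,134.47); sampled at t=k/6. Machine vertices: (44.58,62.27) → (53.68,55.81) → (81.97,56.21) → (119.23,60.80) → (155.27,66.93) → (179.88,71.94) → (182.88,73.17). Open path.

**Shape 2** — `<path>` open polyline, stroke `#ff8800` → cut (S888, F1501). Machine vertices: (136.92,129.78) → (80.19,78.43) → (47.95,9.45) → (51.75,81.84). Open path.

**Shape 3** — `<polyline>` open polyline, stroke `#ff8800` → cut (S888, F1501). Machine vertices: (192.66,192.92) → (130.09,184.27) → (221.34,62.34) → (180.39,114.04) → (69.22,93.49) → (140.84,56.98). Open path.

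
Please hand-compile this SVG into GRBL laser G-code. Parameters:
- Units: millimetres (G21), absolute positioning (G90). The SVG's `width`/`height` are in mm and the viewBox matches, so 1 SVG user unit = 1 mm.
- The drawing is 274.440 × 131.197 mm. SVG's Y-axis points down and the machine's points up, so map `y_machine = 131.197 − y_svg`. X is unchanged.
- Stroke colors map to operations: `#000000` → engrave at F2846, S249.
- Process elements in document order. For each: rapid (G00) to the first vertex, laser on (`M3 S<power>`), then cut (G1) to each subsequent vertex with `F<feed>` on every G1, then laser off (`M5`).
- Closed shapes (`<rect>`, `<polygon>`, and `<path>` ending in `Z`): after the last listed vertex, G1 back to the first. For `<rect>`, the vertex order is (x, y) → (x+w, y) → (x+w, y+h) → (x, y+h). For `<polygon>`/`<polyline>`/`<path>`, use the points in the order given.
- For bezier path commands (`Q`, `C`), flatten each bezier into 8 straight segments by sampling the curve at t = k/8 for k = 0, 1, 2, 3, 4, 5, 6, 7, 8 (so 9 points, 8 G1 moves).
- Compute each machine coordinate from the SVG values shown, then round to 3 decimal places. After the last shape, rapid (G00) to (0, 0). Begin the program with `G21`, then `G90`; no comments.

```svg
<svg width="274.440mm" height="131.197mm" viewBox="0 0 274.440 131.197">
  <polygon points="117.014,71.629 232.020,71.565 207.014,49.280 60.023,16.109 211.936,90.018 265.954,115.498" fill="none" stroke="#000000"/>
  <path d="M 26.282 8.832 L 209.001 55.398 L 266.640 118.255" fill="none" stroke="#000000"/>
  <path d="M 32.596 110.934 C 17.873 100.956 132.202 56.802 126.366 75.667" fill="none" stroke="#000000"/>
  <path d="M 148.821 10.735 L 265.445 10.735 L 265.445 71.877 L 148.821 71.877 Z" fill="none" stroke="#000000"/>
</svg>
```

1 u = 1 mm; y_m = 131.197 − y.

[1] `<polygon>` closed polygon, #000000→engrave S249 F2846: (117.014,59.568) → (232.020,59.632) → (207.014,81.917) → (60.023,115.088) → (211.936,41.179) → (265.954,15.699) → (117.014,59.568) (closed)

[2] `<path>` open polyline, #000000→engrave S249 F2846: (26.282,122.365) → (209.001,75.799) → (266.640,12.942)

[3] `<path>` cubic bezier, #000000→engrave S249 F2846: (32.596,20.263) → (32.637,25.417) → (41.857,32.636) → (57.334,40.781) → (76.148,48.713) → (95.379,55.293) → (112.106,59.381) → (123.409,59.840) → (126.366,55.530)

[4] `<path>` rectangle, #000000→engrave S249 F2846: (148.821,120.462) → (265.445,120.462) → (265.445,59.320) → (148.821,59.320) → (148.821,120.462) (closed)

G21
G90
G00 X117.014 Y59.568
M3 S249
G1 X232.020 Y59.632 F2846
G1 X207.014 Y81.917 F2846
G1 X60.023 Y115.088 F2846
G1 X211.936 Y41.179 F2846
G1 X265.954 Y15.699 F2846
G1 X117.014 Y59.568 F2846
M5
G00 X26.282 Y122.365
M3 S249
G1 X209.001 Y75.799 F2846
G1 X266.640 Y12.942 F2846
M5
G00 X32.596 Y20.263
M3 S249
G1 X32.637 Y25.417 F2846
G1 X41.857 Y32.636 F2846
G1 X57.334 Y40.781 F2846
G1 X76.148 Y48.713 F2846
G1 X95.379 Y55.293 F2846
G1 X112.106 Y59.381 F2846
G1 X123.409 Y59.840 F2846
G1 X126.366 Y55.530 F2846
M5
G00 X148.821 Y120.462
M3 S249
G1 X265.445 Y120.462 F2846
G1 X265.445 Y59.320 F2846
G1 X148.821 Y59.320 F2846
G1 X148.821 Y120.462 F2846
M5
G00 X0.000 Y0.000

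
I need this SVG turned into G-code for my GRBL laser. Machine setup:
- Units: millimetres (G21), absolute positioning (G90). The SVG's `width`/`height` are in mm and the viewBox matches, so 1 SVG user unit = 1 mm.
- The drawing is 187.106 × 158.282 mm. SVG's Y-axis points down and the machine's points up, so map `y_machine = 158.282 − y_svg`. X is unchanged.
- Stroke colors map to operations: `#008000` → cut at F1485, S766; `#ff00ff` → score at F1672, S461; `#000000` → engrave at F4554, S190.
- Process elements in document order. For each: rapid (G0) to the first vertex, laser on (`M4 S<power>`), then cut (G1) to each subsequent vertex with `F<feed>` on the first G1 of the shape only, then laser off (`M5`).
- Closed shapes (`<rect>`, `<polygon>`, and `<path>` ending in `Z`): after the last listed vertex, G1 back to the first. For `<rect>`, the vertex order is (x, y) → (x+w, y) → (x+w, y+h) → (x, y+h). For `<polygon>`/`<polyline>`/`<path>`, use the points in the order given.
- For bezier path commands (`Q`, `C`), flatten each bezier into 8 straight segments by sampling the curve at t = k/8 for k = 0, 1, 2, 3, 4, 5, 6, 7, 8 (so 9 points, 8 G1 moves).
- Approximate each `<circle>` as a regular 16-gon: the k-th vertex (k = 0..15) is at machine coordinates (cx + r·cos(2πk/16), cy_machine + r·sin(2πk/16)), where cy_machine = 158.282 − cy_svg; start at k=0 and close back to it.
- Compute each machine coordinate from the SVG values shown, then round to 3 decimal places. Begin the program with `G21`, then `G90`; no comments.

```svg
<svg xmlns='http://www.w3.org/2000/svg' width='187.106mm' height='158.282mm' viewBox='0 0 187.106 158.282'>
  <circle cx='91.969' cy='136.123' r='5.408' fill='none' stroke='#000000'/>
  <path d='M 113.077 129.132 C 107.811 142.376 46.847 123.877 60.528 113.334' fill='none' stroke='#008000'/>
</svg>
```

1 u = 1 mm; y_m = 158.282 − y.

[1] `<circle>` circle, #000000→engrave S190 F4554: (97.377,22.159) → (96.965,24.229) → (95.793,25.983) → (94.039,27.155) → (91.969,27.567) → (89.899,27.155) → (88.145,25.983) → (86.973,24.229) → (86.561,22.159) → (86.973,20.089) → (88.145,18.335) → (89.899,17.163) → (91.969,16.751) → (94.039,17.163) → (95.793,18.335) → (96.965,20.089) → (97.377,22.159) (closed)

[2] `<path>` cubic bezier, #008000→cut S766 F1485: (113.077,29.150) → (108.746,25.594) → (100.721,24.549) → (90.529,25.549) → (79.697,28.129) → (69.754,31.824) → (62.227,36.169) → (58.642,40.699) → (60.528,44.948)

G21
G90
G0 X97.377 Y22.159
M4 S190
G1 X96.965 Y24.229 F4554
G1 X95.793 Y25.983
G1 X94.039 Y27.155
G1 X91.969 Y27.567
G1 X89.899 Y27.155
G1 X88.145 Y25.983
G1 X86.973 Y24.229
G1 X86.561 Y22.159
G1 X86.973 Y20.089
G1 X88.145 Y18.335
G1 X89.899 Y17.163
G1 X91.969 Y16.751
G1 X94.039 Y17.163
G1 X95.793 Y18.335
G1 X96.965 Y20.089
G1 X97.377 Y22.159
M5
G0 X113.077 Y29.150
M4 S766
G1 X108.746 Y25.594 F1485
G1 X100.721 Y24.549
G1 X90.529 Y25.549
G1 X79.697 Y28.129
G1 X69.754 Y31.824
G1 X62.227 Y36.169
G1 X58.642 Y40.699
G1 X60.528 Y44.948
M5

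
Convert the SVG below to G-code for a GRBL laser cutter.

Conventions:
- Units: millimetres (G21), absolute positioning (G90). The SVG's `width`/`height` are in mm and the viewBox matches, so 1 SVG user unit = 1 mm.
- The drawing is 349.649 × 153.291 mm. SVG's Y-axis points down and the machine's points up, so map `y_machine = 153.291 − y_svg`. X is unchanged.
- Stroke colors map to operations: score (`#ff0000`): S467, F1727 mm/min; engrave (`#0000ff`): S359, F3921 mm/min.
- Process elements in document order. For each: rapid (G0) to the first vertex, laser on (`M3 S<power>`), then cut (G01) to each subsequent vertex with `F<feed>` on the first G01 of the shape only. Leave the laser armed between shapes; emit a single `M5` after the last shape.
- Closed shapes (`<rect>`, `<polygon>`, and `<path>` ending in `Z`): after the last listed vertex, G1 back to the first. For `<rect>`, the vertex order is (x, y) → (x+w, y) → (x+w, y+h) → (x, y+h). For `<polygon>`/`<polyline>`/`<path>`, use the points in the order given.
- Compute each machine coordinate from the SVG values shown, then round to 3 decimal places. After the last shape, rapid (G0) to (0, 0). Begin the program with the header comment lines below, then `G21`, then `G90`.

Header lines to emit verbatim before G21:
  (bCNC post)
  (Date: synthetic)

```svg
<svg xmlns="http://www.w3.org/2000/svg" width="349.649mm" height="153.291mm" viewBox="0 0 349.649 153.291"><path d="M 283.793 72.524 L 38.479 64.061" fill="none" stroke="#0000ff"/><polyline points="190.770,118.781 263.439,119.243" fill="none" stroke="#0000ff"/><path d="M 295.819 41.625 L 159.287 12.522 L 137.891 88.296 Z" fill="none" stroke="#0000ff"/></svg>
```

(bCNC post)
(Date: synthetic)
G21
G90
G0 X283.793 Y80.767
M3 S359
G01 X38.479 Y89.230 F3921
G0 X190.770 Y34.510
M3 S359
G01 X263.439 Y34.048 F3921
G0 X295.819 Y111.666
M3 S359
G01 X159.287 Y140.769 F3921
G01 X137.891 Y64.995
G01 X295.819 Y111.666
M5
G0 X0.000 Y0.000

viewBox `0 0 349.649 153.291` with mm width/height → 1 unit = 1 mm. Flip: y_m = 153.291 − y_svg.

**Shape 1** — `<path>` line segment, stroke `#0000ff` → engrave (S359, F3921). Machine vertices: (283.793,80.767) → (38.479,89.230). Open path.

**Shape 2** — `<polyline>` line segment, stroke `#0000ff` → engrave (S359, F3921). Machine vertices: (190.770,34.510) → (263.439,34.048). Open path.

**Shape 3** — `<path>` closed polygon, stroke `#0000ff` → engrave (S359, F3921). Machine vertices: (295.819,111.666) → (159.287,140.769) → (137.891,64.995) → (295.819,111.666). Closed: final G1 returns to the first vertex.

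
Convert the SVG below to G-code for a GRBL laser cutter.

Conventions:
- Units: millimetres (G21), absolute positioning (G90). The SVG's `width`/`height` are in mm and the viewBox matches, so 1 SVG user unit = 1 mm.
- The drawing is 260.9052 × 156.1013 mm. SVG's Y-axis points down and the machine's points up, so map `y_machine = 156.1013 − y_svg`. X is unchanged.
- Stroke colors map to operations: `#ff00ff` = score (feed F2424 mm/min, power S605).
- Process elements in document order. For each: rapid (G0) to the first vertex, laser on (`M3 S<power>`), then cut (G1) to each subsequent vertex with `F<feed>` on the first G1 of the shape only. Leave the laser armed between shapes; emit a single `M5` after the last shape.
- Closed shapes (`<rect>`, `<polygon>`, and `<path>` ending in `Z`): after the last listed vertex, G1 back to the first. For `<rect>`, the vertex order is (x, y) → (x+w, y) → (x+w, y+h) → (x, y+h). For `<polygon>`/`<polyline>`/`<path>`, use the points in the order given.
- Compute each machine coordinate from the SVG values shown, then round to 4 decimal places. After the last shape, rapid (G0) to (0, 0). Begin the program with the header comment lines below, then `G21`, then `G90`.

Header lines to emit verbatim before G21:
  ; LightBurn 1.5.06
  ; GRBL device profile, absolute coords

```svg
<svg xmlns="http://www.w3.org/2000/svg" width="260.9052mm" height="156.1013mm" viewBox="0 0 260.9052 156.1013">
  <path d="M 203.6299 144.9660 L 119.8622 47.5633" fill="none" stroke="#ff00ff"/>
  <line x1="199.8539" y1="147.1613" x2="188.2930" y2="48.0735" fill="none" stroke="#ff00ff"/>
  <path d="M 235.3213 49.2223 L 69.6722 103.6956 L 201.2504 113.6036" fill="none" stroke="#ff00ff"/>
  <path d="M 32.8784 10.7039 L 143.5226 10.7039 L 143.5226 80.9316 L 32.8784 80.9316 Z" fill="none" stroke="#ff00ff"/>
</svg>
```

1 u = 1 mm; y_m = 156.1013 − y.

[1] `<path>` line segment, #ff00ff→score S605 F2424: (203.6299,11.1353) → (119.8622,108.5380)

[2] `<line>` line segment, #ff00ff→score S605 F2424: (199.8539,8.9400) → (188.2930,108.0278)

[3] `<path>` open polyline, #ff00ff→score S605 F2424: (235.3213,106.8790) → (69.6722,52.4057) → (201.2504,42.4977)

[4] `<path>` rectangle, #ff00ff→score S605 F2424: (32.8784,145.3974) → (143.5226,145.3974) → (143.5226,75.1697) → (32.8784,75.1697) → (32.8784,145.3974) (closed)

; LightBurn 1.5.06
; GRBL device profile, absolute coords
G21
G90
G0 X203.6299 Y11.1353
M3 S605
G1 X119.8622 Y108.5380 F2424
G0 X199.8539 Y8.9400
M3 S605
G1 X188.2930 Y108.0278 F2424
G0 X235.3213 Y106.8790
M3 S605
G1 X69.6722 Y52.4057 F2424
G1 X201.2504 Y42.4977
G0 X32.8784 Y145.3974
M3 S605
G1 X143.5226 Y145.3974 F2424
G1 X143.5226 Y75.1697
G1 X32.8784 Y75.1697
G1 X32.8784 Y145.3974
M5
G0 X0.0000 Y0.0000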